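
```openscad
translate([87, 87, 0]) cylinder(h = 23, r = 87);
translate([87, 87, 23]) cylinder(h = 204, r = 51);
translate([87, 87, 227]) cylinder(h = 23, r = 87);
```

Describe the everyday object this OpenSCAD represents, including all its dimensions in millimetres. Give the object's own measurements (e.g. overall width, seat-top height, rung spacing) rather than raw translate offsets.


A spool: two coaxial disc flanges of radius 87 mm and thickness 23 mm, joined by a core cylinder of radius 51 mm and height 204 mm. The lower flange rests on z = 0 and the three cylinders share a vertical axis.


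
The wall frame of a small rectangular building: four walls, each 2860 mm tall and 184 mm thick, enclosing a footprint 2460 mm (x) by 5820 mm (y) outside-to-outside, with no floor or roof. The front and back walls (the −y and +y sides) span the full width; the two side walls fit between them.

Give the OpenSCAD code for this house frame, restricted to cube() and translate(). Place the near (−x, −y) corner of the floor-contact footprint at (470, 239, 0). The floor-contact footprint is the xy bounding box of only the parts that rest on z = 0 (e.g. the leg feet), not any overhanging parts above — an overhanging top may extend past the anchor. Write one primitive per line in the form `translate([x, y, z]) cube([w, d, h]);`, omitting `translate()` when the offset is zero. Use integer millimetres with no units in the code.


translate([470, 239, 0]) cube([2460, 184, 2860]);
translate([470, 5875, 0]) cube([2460, 184, 2860]);
translate([470, 423, 0]) cube([184, 5452, 2860]);
translate([2746, 423, 0]) cube([184, 5452, 2860]);


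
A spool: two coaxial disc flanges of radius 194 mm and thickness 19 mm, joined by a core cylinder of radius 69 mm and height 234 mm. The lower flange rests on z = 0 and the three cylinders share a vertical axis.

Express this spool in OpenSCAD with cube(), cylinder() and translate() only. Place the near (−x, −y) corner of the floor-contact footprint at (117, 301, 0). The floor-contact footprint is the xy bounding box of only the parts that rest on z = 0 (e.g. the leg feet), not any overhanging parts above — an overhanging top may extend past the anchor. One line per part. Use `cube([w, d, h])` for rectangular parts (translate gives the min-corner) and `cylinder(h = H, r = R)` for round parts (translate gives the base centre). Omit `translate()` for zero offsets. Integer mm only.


translate([311, 495, 0]) cylinder(h = 19, r = 194);
translate([311, 495, 19]) cylinder(h = 234, r = 69);
translate([311, 495, 253]) cylinder(h = 19, r = 194);


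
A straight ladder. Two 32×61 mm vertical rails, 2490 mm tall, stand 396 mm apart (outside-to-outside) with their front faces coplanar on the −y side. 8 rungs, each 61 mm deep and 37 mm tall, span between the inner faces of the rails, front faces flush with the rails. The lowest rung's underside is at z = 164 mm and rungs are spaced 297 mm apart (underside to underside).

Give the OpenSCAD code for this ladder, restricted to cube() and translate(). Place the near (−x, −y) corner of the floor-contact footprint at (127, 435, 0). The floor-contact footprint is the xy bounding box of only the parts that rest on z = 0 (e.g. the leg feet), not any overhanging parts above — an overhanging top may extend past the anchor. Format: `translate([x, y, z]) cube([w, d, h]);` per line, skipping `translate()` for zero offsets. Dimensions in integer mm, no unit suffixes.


translate([127, 435, 0]) cube([32, 61, 2490]);
translate([491, 435, 0]) cube([32, 61, 2490]);
translate([159, 435, 164]) cube([332, 61, 37]);
translate([159, 435, 461]) cube([332, 61, 37]);
translate([159, 435, 758]) cube([332, 61, 37]);
translate([159, 435, 1055]) cube([332, 61, 37]);
translate([159, 435, 1352]) cube([332, 61, 37]);
translate([159, 435, 1649]) cube([332, 61, 37]);
translate([159, 435, 1946]) cube([332, 61, 37]);
translate([159, 435, 2243]) cube([332, 61, 37]);


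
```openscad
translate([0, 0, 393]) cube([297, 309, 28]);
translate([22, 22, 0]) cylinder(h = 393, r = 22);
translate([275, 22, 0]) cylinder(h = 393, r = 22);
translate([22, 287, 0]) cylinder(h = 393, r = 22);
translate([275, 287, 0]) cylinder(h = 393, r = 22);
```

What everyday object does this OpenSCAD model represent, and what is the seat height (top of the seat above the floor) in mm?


A stool. The seat height is 421 mm.

A 297×309×28 slab at z = 393 on four corner cylinders — a stool. The seat top is 393 + 28 = 421 mm.


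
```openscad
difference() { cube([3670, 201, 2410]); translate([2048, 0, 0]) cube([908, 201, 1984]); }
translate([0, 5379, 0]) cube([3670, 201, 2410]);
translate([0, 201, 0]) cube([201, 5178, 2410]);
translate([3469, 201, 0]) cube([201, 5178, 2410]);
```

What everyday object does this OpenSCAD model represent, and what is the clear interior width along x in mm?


A single room. The interior width is 3268 mm.

Four walls enclosing a rectangle with a door in the front wall — a room. Outside width 3670 minus two 201 mm walls gives 3268 mm.


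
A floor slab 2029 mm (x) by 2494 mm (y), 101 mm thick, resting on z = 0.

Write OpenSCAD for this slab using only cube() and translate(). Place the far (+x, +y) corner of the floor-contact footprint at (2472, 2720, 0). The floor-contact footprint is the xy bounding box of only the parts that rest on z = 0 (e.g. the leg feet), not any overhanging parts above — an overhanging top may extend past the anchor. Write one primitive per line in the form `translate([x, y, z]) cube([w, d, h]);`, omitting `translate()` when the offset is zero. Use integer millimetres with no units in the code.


translate([443, 226, 0]) cube([2029, 2494, 101]);


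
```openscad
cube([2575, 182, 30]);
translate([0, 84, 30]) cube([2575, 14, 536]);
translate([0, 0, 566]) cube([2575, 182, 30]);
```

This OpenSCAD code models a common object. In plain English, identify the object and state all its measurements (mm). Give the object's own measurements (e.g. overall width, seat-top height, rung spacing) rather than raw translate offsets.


An I-beam lying along x, 2575 mm long. Overall section height 596 mm. Two flanges 182 mm wide (y) and 30 mm thick, one on the floor and one at the top; a web 14 mm thick runs between them, centred on the flange width.


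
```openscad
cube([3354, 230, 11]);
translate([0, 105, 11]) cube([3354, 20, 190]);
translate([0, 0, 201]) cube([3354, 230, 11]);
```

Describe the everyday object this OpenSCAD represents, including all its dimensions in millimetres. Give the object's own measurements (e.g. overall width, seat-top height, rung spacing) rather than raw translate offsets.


An I-beam lying along x, 3354 mm long. Overall section height 212 mm. Two flanges 230 mm wide (y) and 11 mm thick, one on the floor and one at the top; a web 20 mm thick runs between them, centred on the flange width.


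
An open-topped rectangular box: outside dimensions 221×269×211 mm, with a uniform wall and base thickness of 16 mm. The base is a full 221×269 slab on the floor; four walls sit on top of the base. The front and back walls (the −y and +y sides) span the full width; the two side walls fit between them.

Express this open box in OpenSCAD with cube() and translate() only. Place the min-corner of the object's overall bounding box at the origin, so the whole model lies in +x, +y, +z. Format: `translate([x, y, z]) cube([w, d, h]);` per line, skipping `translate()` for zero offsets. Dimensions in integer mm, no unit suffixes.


cube([221, 269, 16]);
translate([0, 0, 16]) cube([221, 16, 195]);
translate([0, 253, 16]) cube([221, 16, 195]);
translate([0, 16, 16]) cube([16, 237, 195]);
translate([205, 16, 16]) cube([16, 237, 195]);


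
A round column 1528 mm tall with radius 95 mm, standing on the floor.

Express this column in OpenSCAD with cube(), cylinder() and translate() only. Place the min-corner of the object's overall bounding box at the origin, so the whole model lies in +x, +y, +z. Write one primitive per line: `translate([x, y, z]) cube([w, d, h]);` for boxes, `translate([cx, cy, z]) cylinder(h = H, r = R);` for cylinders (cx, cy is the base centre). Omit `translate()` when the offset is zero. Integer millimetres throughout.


translate([95, 95, 0]) cylinder(h = 1528, r = 95);


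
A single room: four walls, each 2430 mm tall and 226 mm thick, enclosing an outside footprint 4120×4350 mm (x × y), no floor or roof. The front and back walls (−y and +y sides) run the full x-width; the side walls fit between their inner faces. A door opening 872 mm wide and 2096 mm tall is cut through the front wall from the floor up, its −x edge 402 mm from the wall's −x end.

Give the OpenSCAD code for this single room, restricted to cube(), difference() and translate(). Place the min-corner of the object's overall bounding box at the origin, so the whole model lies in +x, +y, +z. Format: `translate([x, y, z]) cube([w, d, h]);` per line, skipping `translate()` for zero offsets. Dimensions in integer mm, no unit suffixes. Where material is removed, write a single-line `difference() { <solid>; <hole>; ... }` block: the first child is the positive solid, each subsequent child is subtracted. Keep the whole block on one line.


difference() { cube([4120, 226, 2430]); translate([402, 0, 0]) cube([872, 226, 2096]); }
translate([0, 4124, 0]) cube([4120, 226, 2430]);
translate([0, 226, 0]) cube([226, 3898, 2430]);
translate([3894, 226, 0]) cube([226, 3898, 2430]);


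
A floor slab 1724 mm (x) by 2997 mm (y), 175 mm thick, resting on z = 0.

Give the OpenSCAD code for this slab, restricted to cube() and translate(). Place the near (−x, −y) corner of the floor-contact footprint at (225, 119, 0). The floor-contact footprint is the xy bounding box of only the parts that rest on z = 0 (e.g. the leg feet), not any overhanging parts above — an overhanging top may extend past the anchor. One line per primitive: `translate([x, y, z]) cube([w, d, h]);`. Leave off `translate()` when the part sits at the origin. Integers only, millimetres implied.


translate([225, 119, 0]) cube([1724, 2997, 175]);


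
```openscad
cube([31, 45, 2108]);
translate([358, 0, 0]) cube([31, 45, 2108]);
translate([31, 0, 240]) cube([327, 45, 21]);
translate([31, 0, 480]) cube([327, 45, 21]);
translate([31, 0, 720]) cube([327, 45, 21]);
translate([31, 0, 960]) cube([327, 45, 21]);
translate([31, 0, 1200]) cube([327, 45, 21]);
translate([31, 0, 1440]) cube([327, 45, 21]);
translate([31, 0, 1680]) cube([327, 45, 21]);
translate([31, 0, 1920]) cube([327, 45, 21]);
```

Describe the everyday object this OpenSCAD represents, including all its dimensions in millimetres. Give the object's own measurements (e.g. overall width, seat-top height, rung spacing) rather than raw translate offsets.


A straight ladder. Two 31×45 mm vertical rails, 2108 mm tall, stand 389 mm apart (outside-to-outside) with their front faces coplanar on the −y side. 8 rungs, each 45 mm deep and 21 mm tall, span between the inner faces of the rails, front faces flush with the rails. The lowest rung's underside is at z = 240 mm and rungs are spaced 240 mm apart (underside to underside).


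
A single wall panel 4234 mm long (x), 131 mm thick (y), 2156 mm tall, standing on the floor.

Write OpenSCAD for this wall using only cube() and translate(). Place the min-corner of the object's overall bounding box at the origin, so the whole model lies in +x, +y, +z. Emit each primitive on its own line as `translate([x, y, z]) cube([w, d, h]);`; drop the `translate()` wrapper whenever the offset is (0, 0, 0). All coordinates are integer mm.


cube([4234, 131, 2156]);


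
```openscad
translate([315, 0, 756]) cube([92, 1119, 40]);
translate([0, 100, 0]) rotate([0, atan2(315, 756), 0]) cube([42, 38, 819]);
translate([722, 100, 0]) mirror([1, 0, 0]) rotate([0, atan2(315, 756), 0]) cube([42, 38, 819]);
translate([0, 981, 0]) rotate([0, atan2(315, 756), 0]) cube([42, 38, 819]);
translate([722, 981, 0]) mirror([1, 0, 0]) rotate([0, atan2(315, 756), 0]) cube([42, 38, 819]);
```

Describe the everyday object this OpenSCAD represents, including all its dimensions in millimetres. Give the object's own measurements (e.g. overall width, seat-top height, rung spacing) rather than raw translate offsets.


A sawhorse. A 92×1119×40 mm beam (x, y, z) sits on two A-frame leg pairs. Each pair is two raked legs of 42×38 mm section (38 mm along y) splaying symmetrically in x. Each leg rises 756 mm vertically over 315 mm of horizontal reach and is 819 mm long along its own axis. Every leg's outer bottom edge rests on the floor and its outer top edge meets a bottom edge of the beam — the left legs (tilting toward +x) meet the beam's −x bottom edge, the right legs (their mirror images, tilting toward −x) meet its +x bottom edge — so the leg tops tuck under the beam, the beam's underside is 756 mm above the floor, and the feet are 722 mm apart outside-to-outside with the beam centred between them. The two leg pairs are set in 100 mm from either end of the beam.


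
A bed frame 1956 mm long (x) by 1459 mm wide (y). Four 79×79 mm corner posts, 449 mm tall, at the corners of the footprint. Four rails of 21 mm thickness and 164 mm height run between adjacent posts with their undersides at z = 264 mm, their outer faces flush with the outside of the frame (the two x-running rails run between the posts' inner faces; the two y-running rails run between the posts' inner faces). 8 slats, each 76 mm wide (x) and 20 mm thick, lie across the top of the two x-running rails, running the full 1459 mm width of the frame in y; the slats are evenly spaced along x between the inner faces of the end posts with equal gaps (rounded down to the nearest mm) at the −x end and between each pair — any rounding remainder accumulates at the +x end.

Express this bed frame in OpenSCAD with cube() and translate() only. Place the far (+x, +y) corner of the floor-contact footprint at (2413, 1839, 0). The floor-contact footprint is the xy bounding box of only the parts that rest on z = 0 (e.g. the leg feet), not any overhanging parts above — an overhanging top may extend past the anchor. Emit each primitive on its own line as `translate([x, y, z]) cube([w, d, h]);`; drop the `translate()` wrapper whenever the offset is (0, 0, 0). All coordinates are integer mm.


translate([457, 380, 0]) cube([79, 79, 449]);
translate([457, 1760, 0]) cube([79, 79, 449]);
translate([2334, 380, 0]) cube([79, 79, 449]);
translate([2334, 1760, 0]) cube([79, 79, 449]);
translate([536, 380, 264]) cube([1798, 21, 164]);
translate([536, 1818, 264]) cube([1798, 21, 164]);
translate([457, 459, 264]) cube([21, 1301, 164]);
translate([2392, 459, 264]) cube([21, 1301, 164]);
translate([668, 380, 428]) cube([76, 1459, 20]);
translate([876, 380, 428]) cube([76, 1459, 20]);
translate([1084, 380, 428]) cube([76, 1459, 20]);
translate([1292, 380, 428]) cube([76, 1459, 20]);
translate([1500, 380, 428]) cube([76, 1459, 20]);
translate([1708, 380, 428]) cube([76, 1459, 20]);
translate([1916, 380, 428]) cube([76, 1459, 20]);
translate([2124, 380, 428]) cube([76, 1459, 20]);


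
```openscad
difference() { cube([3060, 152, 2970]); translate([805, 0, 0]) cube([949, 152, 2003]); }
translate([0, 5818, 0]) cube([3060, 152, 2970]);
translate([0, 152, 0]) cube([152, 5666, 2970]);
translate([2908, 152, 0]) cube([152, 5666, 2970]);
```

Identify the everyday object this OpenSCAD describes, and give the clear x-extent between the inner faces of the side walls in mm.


A single room. The interior width is 2756 mm.

Four walls enclosing a rectangle with a door in the front wall — a room. Outside width 3060 minus two 152 mm walls gives 2756 mm.


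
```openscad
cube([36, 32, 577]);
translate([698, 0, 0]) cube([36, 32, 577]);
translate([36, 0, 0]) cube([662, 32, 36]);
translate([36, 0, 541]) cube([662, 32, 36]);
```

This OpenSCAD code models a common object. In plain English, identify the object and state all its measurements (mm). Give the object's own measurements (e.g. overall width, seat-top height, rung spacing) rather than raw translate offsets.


A rectangular picture frame lying in the x–z plane (depth along y). The opening is 662 mm wide (x) by 505 mm tall (z), surrounded by a border 36 mm wide on all four sides. The frame is 32 mm deep and is made of two full-height vertical stiles with two horizontal rails fitted between them.


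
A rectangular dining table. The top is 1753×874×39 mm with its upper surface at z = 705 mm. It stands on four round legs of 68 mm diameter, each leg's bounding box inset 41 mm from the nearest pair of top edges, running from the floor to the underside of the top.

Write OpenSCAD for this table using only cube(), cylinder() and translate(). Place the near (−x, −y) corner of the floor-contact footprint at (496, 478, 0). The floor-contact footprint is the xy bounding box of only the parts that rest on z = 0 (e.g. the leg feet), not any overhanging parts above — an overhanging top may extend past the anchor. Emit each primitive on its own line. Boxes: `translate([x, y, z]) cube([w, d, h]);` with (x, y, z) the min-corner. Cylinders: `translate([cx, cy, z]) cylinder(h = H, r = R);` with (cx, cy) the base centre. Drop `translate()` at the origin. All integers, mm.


translate([455, 437, 666]) cube([1753, 874, 39]);
translate([530, 512, 0]) cylinder(h = 666, r = 34);
translate([2133, 512, 0]) cylinder(h = 666, r = 34);
translate([530, 1236, 0]) cylinder(h = 666, r = 34);
translate([2133, 1236, 0]) cylinder(h = 666, r = 34);


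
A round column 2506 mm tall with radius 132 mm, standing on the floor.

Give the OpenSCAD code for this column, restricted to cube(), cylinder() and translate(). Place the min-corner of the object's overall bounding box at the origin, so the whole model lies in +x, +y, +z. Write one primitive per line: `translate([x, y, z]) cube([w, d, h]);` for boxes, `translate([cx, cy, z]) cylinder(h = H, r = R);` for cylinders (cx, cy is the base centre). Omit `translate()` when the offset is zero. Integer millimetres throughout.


translate([132, 132, 0]) cylinder(h = 2506, r = 132);


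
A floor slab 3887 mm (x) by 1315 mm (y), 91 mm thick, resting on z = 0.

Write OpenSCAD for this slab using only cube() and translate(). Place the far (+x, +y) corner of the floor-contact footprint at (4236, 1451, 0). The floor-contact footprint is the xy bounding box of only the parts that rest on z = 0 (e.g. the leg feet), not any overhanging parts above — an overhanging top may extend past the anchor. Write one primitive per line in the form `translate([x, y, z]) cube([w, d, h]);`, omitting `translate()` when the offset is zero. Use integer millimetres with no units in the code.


translate([349, 136, 0]) cube([3887, 1315, 91]);


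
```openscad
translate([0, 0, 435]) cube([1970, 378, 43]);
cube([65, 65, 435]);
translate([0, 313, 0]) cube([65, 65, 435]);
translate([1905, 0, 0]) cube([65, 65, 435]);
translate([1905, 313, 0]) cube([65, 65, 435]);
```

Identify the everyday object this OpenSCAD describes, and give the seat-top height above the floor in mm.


A bench. The seat-top height is 478 mm.

A long slab on four corner posts — a bench. The slab sits at z = 435 with thickness 43, so the top is 435 + 43 = 478 mm.


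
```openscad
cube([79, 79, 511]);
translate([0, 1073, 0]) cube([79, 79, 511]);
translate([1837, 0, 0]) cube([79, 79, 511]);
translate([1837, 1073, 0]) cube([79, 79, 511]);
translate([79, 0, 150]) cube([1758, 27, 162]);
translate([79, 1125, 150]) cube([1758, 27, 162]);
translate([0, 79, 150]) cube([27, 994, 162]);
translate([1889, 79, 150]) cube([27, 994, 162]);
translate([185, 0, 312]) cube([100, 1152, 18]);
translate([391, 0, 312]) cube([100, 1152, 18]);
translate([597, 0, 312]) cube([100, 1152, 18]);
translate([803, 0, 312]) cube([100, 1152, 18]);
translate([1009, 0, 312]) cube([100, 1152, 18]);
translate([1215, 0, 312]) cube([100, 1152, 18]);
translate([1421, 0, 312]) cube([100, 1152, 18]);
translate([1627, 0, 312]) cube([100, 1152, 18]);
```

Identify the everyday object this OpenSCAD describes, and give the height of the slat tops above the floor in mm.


A bed frame. The slat-top height is 330 mm.

Four posts, four rails, and a row of slats — a bed frame. Slats sit on the rails at z = 150 + 162 = 312; with slat thickness 18, the top is 330 mm.


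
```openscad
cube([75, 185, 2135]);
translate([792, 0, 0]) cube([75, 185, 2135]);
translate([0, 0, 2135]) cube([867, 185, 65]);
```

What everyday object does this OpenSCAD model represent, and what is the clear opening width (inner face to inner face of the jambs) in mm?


A door frame. The clear opening width is 717 mm.

Two 2135 mm tall posts with a header on top — a door frame. The left jamb is 75 mm wide at x = 0; the right jamb starts at x = 792. The clear opening is 792 − 75 = 717 mm.


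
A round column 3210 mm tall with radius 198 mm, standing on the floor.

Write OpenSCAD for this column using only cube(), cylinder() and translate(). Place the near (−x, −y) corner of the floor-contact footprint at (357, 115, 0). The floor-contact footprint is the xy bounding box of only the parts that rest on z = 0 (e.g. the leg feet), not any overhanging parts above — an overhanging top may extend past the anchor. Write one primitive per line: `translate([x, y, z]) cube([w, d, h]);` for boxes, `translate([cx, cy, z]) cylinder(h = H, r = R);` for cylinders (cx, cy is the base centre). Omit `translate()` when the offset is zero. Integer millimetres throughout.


translate([555, 313, 0]) cylinder(h = 3210, r = 198);


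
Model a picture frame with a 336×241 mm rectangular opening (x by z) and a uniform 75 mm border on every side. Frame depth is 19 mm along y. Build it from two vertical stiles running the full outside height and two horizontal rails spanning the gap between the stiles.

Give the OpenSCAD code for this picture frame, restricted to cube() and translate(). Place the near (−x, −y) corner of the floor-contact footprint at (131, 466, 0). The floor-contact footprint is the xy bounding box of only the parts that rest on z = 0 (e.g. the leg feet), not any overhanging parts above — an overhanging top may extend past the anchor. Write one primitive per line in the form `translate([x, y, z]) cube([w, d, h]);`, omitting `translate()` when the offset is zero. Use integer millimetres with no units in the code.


translate([131, 466, 0]) cube([75, 19, 391]);
translate([542, 466, 0]) cube([75, 19, 391]);
translate([206, 466, 0]) cube([336, 19, 75]);
translate([206, 466, 316]) cube([336, 19, 75]);


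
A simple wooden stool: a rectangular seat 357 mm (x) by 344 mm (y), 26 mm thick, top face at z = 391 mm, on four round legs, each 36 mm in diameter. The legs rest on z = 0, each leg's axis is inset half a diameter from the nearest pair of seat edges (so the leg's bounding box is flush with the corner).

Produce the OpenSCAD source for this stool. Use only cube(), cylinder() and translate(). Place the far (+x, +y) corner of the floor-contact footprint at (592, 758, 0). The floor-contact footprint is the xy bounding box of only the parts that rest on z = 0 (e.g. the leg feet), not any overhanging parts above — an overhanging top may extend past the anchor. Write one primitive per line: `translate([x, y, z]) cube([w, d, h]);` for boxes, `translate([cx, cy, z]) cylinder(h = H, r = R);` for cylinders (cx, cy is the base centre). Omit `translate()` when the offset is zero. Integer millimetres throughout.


translate([235, 414, 365]) cube([357, 344, 26]);
translate([253, 432, 0]) cylinder(h = 365, r = 18);
translate([574, 432, 0]) cylinder(h = 365, r = 18);
translate([253, 740, 0]) cylinder(h = 365, r = 18);
translate([574, 740, 0]) cylinder(h = 365, r = 18);


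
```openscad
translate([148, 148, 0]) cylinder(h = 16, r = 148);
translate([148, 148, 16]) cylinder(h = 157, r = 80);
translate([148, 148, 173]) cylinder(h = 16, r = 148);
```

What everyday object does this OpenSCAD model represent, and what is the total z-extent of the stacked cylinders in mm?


A spool. The overall height is 189 mm.

Three coaxial cylinders, large–small–large — a spool. Two 16 mm flanges and a 157 mm core give 16 + 157 + 16 = 189 mm.


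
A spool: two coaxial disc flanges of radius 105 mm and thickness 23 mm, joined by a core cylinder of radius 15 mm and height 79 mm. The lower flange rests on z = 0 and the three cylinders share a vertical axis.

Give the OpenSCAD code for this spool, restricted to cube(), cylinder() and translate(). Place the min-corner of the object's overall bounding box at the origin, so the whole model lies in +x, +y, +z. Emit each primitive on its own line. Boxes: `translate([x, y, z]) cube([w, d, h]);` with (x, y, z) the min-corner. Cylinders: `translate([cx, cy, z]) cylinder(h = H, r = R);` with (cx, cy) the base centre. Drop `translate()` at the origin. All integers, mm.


translate([105, 105, 0]) cylinder(h = 23, r = 105);
translate([105, 105, 23]) cylinder(h = 79, r = 15);
translate([105, 105, 102]) cylinder(h = 23, r = 105);


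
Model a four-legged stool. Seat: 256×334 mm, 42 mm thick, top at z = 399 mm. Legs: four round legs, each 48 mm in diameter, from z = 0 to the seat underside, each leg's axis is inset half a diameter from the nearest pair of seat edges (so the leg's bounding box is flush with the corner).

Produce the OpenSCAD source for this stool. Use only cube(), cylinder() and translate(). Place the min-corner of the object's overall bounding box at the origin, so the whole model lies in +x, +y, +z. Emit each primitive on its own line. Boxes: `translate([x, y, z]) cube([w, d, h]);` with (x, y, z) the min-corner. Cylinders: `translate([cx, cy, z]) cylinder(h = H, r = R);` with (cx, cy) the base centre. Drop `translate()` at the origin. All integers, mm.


translate([0, 0, 357]) cube([256, 334, 42]);
translate([24, 24, 0]) cylinder(h = 357, r = 24);
translate([232, 24, 0]) cylinder(h = 357, r = 24);
translate([24, 310, 0]) cylinder(h = 357, r = 24);
translate([232, 310, 0]) cylinder(h = 357, r = 24);


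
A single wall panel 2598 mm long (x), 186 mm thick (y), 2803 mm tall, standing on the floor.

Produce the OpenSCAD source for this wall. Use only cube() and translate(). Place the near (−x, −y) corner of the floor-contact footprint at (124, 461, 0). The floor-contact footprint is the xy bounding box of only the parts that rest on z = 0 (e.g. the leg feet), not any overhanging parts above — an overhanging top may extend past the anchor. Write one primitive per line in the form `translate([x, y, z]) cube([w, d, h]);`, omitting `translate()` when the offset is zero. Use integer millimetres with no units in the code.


translate([124, 461, 0]) cube([2598, 186, 2803]);


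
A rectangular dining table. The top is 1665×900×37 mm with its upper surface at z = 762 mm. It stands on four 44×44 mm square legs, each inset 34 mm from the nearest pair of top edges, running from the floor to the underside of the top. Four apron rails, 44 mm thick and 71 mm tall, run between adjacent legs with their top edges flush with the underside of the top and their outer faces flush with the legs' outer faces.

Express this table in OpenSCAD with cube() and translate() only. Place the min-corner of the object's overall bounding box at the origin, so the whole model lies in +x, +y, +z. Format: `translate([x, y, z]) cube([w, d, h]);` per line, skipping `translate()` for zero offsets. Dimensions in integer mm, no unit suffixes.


translate([0, 0, 725]) cube([1665, 900, 37]);
translate([34, 34, 0]) cube([44, 44, 725]);
translate([1587, 34, 0]) cube([44, 44, 725]);
translate([34, 822, 0]) cube([44, 44, 725]);
translate([1587, 822, 0]) cube([44, 44, 725]);
translate([78, 34, 654]) cube([1509, 44, 71]);
translate([78, 822, 654]) cube([1509, 44, 71]);
translate([34, 78, 654]) cube([44, 744, 71]);
translate([1587, 78, 654]) cube([44, 744, 71]);


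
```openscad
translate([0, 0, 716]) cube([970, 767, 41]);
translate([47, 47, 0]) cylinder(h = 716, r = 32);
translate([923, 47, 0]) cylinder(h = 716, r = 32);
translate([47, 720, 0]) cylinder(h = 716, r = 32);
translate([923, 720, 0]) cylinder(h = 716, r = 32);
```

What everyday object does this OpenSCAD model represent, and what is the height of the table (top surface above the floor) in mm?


A table. The table height is 757 mm.

A 970×767×41 slab sits at z = 716 on four Ø64 mm round legs — a table. The top surface is at 716 + 41 = 757 mm.


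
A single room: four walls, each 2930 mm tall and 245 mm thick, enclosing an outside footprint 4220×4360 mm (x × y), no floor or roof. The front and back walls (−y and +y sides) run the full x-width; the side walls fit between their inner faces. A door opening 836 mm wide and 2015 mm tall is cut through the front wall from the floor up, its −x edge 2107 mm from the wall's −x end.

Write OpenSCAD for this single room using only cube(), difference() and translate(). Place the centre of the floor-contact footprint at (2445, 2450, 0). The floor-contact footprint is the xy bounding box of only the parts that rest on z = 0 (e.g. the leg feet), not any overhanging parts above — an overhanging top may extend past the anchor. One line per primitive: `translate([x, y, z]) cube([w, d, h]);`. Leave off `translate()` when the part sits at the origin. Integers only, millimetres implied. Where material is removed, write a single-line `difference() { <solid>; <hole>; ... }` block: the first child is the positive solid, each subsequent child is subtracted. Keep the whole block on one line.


difference() { translate([335, 270, 0]) cube([4220, 245, 2930]); translate([2442, 270, 0]) cube([836, 245, 2015]); }
translate([335, 4385, 0]) cube([4220, 245, 2930]);
translate([335, 515, 0]) cube([245, 3870, 2930]);
translate([4310, 515, 0]) cube([245, 3870, 2930]);


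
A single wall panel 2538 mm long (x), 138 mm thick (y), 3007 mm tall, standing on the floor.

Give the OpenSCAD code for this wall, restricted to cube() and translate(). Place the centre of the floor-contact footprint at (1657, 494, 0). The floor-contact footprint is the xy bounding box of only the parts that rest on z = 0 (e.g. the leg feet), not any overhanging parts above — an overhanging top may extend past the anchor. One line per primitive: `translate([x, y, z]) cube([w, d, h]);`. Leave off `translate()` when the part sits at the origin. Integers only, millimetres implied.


translate([388, 425, 0]) cube([2538, 138, 3007]);


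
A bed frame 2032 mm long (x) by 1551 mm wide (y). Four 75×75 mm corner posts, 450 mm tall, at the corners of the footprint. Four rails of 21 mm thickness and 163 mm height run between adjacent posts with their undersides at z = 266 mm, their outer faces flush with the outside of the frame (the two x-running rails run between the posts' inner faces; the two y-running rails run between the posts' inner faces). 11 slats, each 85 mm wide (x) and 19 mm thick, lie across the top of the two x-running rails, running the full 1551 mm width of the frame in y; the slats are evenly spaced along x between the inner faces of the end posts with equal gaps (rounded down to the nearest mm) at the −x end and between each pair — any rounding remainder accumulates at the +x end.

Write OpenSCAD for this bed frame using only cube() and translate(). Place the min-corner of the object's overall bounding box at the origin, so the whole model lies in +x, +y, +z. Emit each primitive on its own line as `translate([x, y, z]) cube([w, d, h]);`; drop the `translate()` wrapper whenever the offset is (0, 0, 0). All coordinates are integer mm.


cube([75, 75, 450]);
translate([0, 1476, 0]) cube([75, 75, 450]);
translate([1957, 0, 0]) cube([75, 75, 450]);
translate([1957, 1476, 0]) cube([75, 75, 450]);
translate([75, 0, 266]) cube([1882, 21, 163]);
translate([75, 1530, 266]) cube([1882, 21, 163]);
translate([0, 75, 266]) cube([21, 1401, 163]);
translate([2011, 75, 266]) cube([21, 1401, 163]);
translate([153, 0, 429]) cube([85, 1551, 19]);
translate([316, 0, 429]) cube([85, 1551, 19]);
translate([479, 0, 429]) cube([85, 1551, 19]);
translate([642, 0, 429]) cube([85, 1551, 19]);
translate([805, 0, 429]) cube([85, 1551, 19]);
translate([968, 0, 429]) cube([85, 1551, 19]);
translate([1131, 0, 429]) cube([85, 1551, 19]);
translate([1294, 0, 429]) cube([85, 1551, 19]);
translate([1457, 0, 429]) cube([85, 1551, 19]);
translate([1620, 0, 429]) cube([85, 1551, 19]);
translate([1783, 0, 429]) cube([85, 1551, 19]);


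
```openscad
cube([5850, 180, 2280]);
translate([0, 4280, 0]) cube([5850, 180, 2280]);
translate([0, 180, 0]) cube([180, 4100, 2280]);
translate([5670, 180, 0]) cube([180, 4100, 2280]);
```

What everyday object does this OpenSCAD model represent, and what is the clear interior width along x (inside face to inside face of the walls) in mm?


A house (or room) frame. The interior width is 5490 mm.

Four 2280 mm walls enclosing a rectangle with no floor or roof — a room or house frame. Outside width is 5850 mm and wall thickness is 180 mm, so the interior width is 5850 − 2 × 180 = 5490 mm.


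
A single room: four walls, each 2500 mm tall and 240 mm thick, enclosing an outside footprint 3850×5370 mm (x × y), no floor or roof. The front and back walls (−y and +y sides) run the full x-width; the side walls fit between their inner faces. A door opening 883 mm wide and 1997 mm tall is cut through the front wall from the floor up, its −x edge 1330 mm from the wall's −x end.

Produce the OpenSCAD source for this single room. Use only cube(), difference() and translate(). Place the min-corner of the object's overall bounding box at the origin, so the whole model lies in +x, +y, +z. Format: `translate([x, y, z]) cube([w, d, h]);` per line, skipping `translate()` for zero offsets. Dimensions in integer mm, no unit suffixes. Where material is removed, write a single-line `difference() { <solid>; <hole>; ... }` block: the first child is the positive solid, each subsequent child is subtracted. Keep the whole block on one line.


difference() { cube([3850, 240, 2500]); translate([1330, 0, 0]) cube([883, 240, 1997]); }
translate([0, 5130, 0]) cube([3850, 240, 2500]);
translate([0, 240, 0]) cube([240, 4890, 2500]);
translate([3610, 240, 0]) cube([240, 4890, 2500]);


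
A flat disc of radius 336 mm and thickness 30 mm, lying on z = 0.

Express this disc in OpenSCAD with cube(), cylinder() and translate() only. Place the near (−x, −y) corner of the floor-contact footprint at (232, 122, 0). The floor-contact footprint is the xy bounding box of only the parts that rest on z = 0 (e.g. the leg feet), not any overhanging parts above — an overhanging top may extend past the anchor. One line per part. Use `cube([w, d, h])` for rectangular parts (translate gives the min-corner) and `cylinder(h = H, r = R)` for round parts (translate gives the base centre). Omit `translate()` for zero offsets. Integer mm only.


translate([568, 458, 0]) cylinder(h = 30, r = 336);


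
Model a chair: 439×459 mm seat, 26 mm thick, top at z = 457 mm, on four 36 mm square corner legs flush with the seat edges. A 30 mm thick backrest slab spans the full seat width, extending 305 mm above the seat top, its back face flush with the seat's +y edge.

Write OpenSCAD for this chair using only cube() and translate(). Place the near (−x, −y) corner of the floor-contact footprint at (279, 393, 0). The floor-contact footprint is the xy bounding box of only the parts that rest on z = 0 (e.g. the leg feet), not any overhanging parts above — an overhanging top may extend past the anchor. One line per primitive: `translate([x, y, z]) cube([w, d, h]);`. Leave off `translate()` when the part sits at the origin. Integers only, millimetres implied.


translate([279, 393, 431]) cube([439, 459, 26]);
translate([279, 393, 0]) cube([36, 36, 431]);
translate([682, 393, 0]) cube([36, 36, 431]);
translate([279, 816, 0]) cube([36, 36, 431]);
translate([682, 816, 0]) cube([36, 36, 431]);
translate([279, 822, 457]) cube([439, 30, 305]);


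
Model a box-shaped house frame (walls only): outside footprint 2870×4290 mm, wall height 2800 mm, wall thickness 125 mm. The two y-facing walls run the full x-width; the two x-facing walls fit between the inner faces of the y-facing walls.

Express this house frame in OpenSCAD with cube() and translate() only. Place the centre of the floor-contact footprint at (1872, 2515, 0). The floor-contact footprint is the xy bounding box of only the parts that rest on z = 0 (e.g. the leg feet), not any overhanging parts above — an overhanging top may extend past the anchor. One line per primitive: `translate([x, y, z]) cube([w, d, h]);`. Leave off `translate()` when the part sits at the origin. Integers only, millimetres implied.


translate([437, 370, 0]) cube([2870, 125, 2800]);
translate([437, 4535, 0]) cube([2870, 125, 2800]);
translate([437, 495, 0]) cube([125, 4040, 2800]);
translate([3182, 495, 0]) cube([125, 4040, 2800]);


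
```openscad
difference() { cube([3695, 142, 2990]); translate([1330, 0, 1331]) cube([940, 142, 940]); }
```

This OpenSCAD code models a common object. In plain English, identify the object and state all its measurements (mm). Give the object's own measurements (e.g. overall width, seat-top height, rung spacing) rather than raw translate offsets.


A wall 3695 mm long (x), 142 mm thick (y), 2990 mm tall, with a rectangular window opening cut through it. The opening is 940 mm wide and 940 mm tall; its sill is at z = 1331 mm and its near (−x) edge is 1330 mm from the wall's −x end. The opening passes through the full wall thickness.


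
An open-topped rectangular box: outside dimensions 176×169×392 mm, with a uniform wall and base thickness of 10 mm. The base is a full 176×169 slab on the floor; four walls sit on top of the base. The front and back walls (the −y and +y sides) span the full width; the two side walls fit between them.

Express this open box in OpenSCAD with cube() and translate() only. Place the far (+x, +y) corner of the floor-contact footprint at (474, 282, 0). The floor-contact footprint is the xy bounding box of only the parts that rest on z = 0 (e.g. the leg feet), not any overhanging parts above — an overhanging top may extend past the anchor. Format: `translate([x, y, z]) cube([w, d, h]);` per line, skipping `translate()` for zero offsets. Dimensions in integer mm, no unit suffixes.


translate([298, 113, 0]) cube([176, 169, 10]);
translate([298, 113, 10]) cube([176, 10, 382]);
translate([298, 272, 10]) cube([176, 10, 382]);
translate([298, 123, 10]) cube([10, 149, 382]);
translate([464, 123, 10]) cube([10, 149, 382]);


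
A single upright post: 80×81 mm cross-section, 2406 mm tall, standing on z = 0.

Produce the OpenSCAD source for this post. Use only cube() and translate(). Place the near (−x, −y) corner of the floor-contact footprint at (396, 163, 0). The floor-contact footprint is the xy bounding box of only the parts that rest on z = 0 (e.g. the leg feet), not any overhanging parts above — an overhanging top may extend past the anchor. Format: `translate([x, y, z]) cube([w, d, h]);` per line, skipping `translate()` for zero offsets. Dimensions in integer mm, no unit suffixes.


translate([396, 163, 0]) cube([80, 81, 2406]);


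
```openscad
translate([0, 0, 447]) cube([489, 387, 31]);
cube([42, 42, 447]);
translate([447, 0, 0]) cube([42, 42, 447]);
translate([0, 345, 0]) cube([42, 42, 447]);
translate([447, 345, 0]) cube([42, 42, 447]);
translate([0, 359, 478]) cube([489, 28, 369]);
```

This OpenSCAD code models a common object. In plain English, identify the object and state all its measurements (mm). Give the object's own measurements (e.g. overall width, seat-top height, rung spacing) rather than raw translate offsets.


A chair. The seat is a 489×387×31 mm slab with its top at z = 478 mm, on four 42×42 mm corner legs (flush with the seat edges, standing on z = 0). A flat backrest 28 mm thick, 369 mm tall, spans the full seat width and rises from the seat top along its +y edge, rear face flush with the rear of the seat.


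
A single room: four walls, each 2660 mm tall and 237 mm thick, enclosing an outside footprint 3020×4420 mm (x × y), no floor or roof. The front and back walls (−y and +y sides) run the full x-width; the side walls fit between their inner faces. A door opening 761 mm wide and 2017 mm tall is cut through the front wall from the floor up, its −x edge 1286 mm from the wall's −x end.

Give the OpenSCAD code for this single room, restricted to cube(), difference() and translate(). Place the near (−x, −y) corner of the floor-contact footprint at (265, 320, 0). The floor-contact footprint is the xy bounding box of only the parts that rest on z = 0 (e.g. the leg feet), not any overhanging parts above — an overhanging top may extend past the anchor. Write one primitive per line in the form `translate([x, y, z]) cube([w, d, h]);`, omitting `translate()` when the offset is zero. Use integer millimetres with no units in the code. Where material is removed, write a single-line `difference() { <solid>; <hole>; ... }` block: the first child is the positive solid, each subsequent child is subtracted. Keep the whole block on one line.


difference() { translate([265, 320, 0]) cube([3020, 237, 2660]); translate([1551, 320, 0]) cube([761, 237, 2017]); }
translate([265, 4503, 0]) cube([3020, 237, 2660]);
translate([265, 557, 0]) cube([237, 3946, 2660]);
translate([3048, 557, 0]) cube([237, 3946, 2660]);
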